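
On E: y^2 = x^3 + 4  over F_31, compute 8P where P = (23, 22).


k = 8 = 1000_2 (binary, LSB first: 0001)
Double-and-add from P = (23, 22):
  bit 0 = 0: acc unchanged = O
  bit 1 = 0: acc unchanged = O
  bit 2 = 0: acc unchanged = O
  bit 3 = 1: acc = O + (23, 9) = (23, 9)

8P = (23, 9)


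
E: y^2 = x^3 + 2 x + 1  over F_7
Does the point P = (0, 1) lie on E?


Check whether y^2 = x^3 + 2 x + 1 (mod 7) for (x, y) = (0, 1).
LHS: y^2 = 1^2 mod 7 = 1
RHS: x^3 + 2 x + 1 = 0^3 + 2*0 + 1 mod 7 = 1
LHS = RHS

Yes, on the curve


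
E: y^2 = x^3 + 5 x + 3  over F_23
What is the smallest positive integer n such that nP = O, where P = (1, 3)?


Compute successive multiples of P until we hit O:
  1P = (1, 3)
  2P = (10, 8)
  3P = (16, 4)
  4P = (15, 16)
  5P = (0, 16)
  6P = (7, 6)
  7P = (21, 10)
  8P = (9, 8)
  ... (continuing to 23P)
  23P = O

ord(P) = 23


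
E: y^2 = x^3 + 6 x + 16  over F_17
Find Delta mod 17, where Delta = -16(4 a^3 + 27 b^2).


4 a^3 + 27 b^2 = 4*6^3 + 27*16^2 = 864 + 6912 = 7776
Delta = -16 * (7776) = -124416
Delta mod 17 = 7

Delta = 7 (mod 17)


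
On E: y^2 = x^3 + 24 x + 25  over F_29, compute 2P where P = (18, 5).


Doubling: s = (3 x1^2 + a) / (2 y1)
s = (3*18^2 + 24) / (2*5) mod 29 = 1
x3 = s^2 - 2 x1 mod 29 = 1^2 - 2*18 = 23
y3 = s (x1 - x3) - y1 mod 29 = 1 * (18 - 23) - 5 = 19

2P = (23, 19)


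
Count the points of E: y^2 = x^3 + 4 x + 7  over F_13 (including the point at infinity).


For each x in F_13, count y with y^2 = x^3 + 4 x + 7 mod 13:
  x = 1: RHS = 12, y in [5, 8]  -> 2 point(s)
  x = 2: RHS = 10, y in [6, 7]  -> 2 point(s)
  x = 4: RHS = 9, y in [3, 10]  -> 2 point(s)
  x = 5: RHS = 9, y in [3, 10]  -> 2 point(s)
  x = 6: RHS = 0, y in [0]  -> 1 point(s)
  x = 7: RHS = 1, y in [1, 12]  -> 2 point(s)
  x = 11: RHS = 4, y in [2, 11]  -> 2 point(s)
Affine points: 13. Add the point at infinity: total = 14.

#E(F_13) = 14


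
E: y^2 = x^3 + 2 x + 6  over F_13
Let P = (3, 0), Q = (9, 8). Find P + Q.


P != Q, so use the chord formula.
s = (y2 - y1) / (x2 - x1) = (8) / (6) mod 13 = 10
x3 = s^2 - x1 - x2 mod 13 = 10^2 - 3 - 9 = 10
y3 = s (x1 - x3) - y1 mod 13 = 10 * (3 - 10) - 0 = 8

P + Q = (10, 8)


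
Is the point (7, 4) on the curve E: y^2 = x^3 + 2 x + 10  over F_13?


Check whether y^2 = x^3 + 2 x + 10 (mod 13) for (x, y) = (7, 4).
LHS: y^2 = 4^2 mod 13 = 3
RHS: x^3 + 2 x + 10 = 7^3 + 2*7 + 10 mod 13 = 3
LHS = RHS

Yes, on the curve


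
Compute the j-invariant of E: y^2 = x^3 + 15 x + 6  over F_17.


Delta = -16(4 a^3 + 27 b^2) mod 17 = 5
-1728 * (4 a)^3 = -1728 * (4*15)^3 mod 17 = 5
j = 5 * 5^(-1) mod 17 = 1

j = 1 (mod 17)


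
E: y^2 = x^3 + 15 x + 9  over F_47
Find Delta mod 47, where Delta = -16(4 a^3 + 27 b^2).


4 a^3 + 27 b^2 = 4*15^3 + 27*9^2 = 13500 + 2187 = 15687
Delta = -16 * (15687) = -250992
Delta mod 47 = 35

Delta = 35 (mod 47)


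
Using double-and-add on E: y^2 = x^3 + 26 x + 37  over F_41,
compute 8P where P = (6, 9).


k = 8 = 1000_2 (binary, LSB first: 0001)
Double-and-add from P = (6, 9):
  bit 0 = 0: acc unchanged = O
  bit 1 = 0: acc unchanged = O
  bit 2 = 0: acc unchanged = O
  bit 3 = 1: acc = O + (6, 32) = (6, 32)

8P = (6, 32)


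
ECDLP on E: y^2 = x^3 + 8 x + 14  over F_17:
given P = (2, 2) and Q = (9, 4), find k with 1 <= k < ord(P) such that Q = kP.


Enumerate multiples of P until we hit Q = (9, 4):
  1P = (2, 2)
  2P = (4, 5)
  3P = (9, 13)
  4P = (5, 3)
  5P = (12, 6)
  6P = (12, 11)
  7P = (5, 14)
  8P = (9, 4)
Match found at i = 8.

k = 8


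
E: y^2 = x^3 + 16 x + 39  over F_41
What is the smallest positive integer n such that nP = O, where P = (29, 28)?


Compute successive multiples of P until we hit O:
  1P = (29, 28)
  2P = (6, 33)
  3P = (10, 16)
  4P = (25, 22)
  5P = (20, 6)
  6P = (0, 11)
  7P = (16, 39)
  8P = (12, 27)
  ... (continuing to 51P)
  51P = O

ord(P) = 51


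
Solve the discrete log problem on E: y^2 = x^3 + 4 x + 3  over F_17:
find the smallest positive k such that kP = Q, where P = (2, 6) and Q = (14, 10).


Enumerate multiples of P until we hit Q = (14, 10):
  1P = (2, 6)
  2P = (11, 16)
  3P = (13, 12)
  4P = (3, 12)
  5P = (14, 7)
  6P = (16, 7)
  7P = (1, 5)
  8P = (15, 15)
  9P = (4, 7)
  10P = (7, 0)
  11P = (4, 10)
  12P = (15, 2)
  13P = (1, 12)
  14P = (16, 10)
  15P = (14, 10)
Match found at i = 15.

k = 15


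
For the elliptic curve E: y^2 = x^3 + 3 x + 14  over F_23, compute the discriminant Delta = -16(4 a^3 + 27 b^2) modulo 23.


4 a^3 + 27 b^2 = 4*3^3 + 27*14^2 = 108 + 5292 = 5400
Delta = -16 * (5400) = -86400
Delta mod 23 = 11

Delta = 11 (mod 23)


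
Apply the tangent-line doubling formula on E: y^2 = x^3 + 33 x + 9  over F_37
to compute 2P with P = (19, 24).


Doubling: s = (3 x1^2 + a) / (2 y1)
s = (3*19^2 + 33) / (2*24) mod 37 = 14
x3 = s^2 - 2 x1 mod 37 = 14^2 - 2*19 = 10
y3 = s (x1 - x3) - y1 mod 37 = 14 * (19 - 10) - 24 = 28

2P = (10, 28)


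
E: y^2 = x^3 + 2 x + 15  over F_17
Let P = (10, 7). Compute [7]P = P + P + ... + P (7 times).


k = 7 = 111_2 (binary, LSB first: 111)
Double-and-add from P = (10, 7):
  bit 0 = 1: acc = O + (10, 7) = (10, 7)
  bit 1 = 1: acc = (10, 7) + (12, 13) = (4, 11)
  bit 2 = 1: acc = (4, 11) + (11, 5) = (1, 1)

7P = (1, 1)


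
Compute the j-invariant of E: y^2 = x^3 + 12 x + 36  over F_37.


Delta = -16(4 a^3 + 27 b^2) mod 37 = 13
-1728 * (4 a)^3 = -1728 * (4*12)^3 mod 37 = 26
j = 26 * 13^(-1) mod 37 = 2

j = 2 (mod 37)


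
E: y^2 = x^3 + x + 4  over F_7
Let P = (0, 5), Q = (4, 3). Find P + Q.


P != Q, so use the chord formula.
s = (y2 - y1) / (x2 - x1) = (5) / (4) mod 7 = 3
x3 = s^2 - x1 - x2 mod 7 = 3^2 - 0 - 4 = 5
y3 = s (x1 - x3) - y1 mod 7 = 3 * (0 - 5) - 5 = 1

P + Q = (5, 1)


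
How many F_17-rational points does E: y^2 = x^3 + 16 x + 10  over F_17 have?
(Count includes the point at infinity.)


For each x in F_17, count y with y^2 = x^3 + 16 x + 10 mod 17:
  x = 2: RHS = 16, y in [4, 13]  -> 2 point(s)
  x = 3: RHS = 0, y in [0]  -> 1 point(s)
  x = 4: RHS = 2, y in [6, 11]  -> 2 point(s)
  x = 6: RHS = 16, y in [4, 13]  -> 2 point(s)
  x = 8: RHS = 4, y in [2, 15]  -> 2 point(s)
  x = 9: RHS = 16, y in [4, 13]  -> 2 point(s)
  x = 11: RHS = 4, y in [2, 15]  -> 2 point(s)
  x = 12: RHS = 9, y in [3, 14]  -> 2 point(s)
  x = 13: RHS = 1, y in [1, 16]  -> 2 point(s)
  x = 15: RHS = 4, y in [2, 15]  -> 2 point(s)
Affine points: 19. Add the point at infinity: total = 20.

#E(F_17) = 20


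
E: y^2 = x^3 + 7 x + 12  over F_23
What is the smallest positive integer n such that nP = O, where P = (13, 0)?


Compute successive multiples of P until we hit O:
  1P = (13, 0)
  2P = O

ord(P) = 2


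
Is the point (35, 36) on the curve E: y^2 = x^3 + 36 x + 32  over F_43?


Check whether y^2 = x^3 + 36 x + 32 (mod 43) for (x, y) = (35, 36).
LHS: y^2 = 36^2 mod 43 = 6
RHS: x^3 + 36 x + 32 = 35^3 + 36*35 + 32 mod 43 = 6
LHS = RHS

Yes, on the curve


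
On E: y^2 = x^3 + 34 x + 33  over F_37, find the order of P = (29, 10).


Compute successive multiples of P until we hit O:
  1P = (29, 10)
  2P = (19, 29)
  3P = (10, 2)
  4P = (32, 16)
  5P = (17, 14)
  6P = (24, 13)
  7P = (11, 31)
  8P = (22, 25)
  ... (continuing to 39P)
  39P = O

ord(P) = 39


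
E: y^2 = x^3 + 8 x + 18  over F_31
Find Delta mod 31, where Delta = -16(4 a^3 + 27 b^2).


4 a^3 + 27 b^2 = 4*8^3 + 27*18^2 = 2048 + 8748 = 10796
Delta = -16 * (10796) = -172736
Delta mod 31 = 27

Delta = 27 (mod 31)


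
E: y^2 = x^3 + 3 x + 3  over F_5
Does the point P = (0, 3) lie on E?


Check whether y^2 = x^3 + 3 x + 3 (mod 5) for (x, y) = (0, 3).
LHS: y^2 = 3^2 mod 5 = 4
RHS: x^3 + 3 x + 3 = 0^3 + 3*0 + 3 mod 5 = 3
LHS != RHS

No, not on the curve


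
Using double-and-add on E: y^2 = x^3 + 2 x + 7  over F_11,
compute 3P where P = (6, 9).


k = 3 = 11_2 (binary, LSB first: 11)
Double-and-add from P = (6, 9):
  bit 0 = 1: acc = O + (6, 9) = (6, 9)
  bit 1 = 1: acc = (6, 9) + (10, 2) = (7, 1)

3P = (7, 1)


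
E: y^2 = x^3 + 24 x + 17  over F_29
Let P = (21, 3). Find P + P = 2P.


Doubling: s = (3 x1^2 + a) / (2 y1)
s = (3*21^2 + 24) / (2*3) mod 29 = 7
x3 = s^2 - 2 x1 mod 29 = 7^2 - 2*21 = 7
y3 = s (x1 - x3) - y1 mod 29 = 7 * (21 - 7) - 3 = 8

2P = (7, 8)


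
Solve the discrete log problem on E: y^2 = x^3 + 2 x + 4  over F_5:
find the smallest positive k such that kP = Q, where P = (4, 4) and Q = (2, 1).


Enumerate multiples of P until we hit Q = (2, 1):
  1P = (4, 4)
  2P = (2, 1)
Match found at i = 2.

k = 2


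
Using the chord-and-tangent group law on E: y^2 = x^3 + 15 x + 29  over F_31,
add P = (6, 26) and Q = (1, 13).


P != Q, so use the chord formula.
s = (y2 - y1) / (x2 - x1) = (18) / (26) mod 31 = 15
x3 = s^2 - x1 - x2 mod 31 = 15^2 - 6 - 1 = 1
y3 = s (x1 - x3) - y1 mod 31 = 15 * (6 - 1) - 26 = 18

P + Q = (1, 18)


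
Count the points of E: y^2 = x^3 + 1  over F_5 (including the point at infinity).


For each x in F_5, count y with y^2 = x^3 + 0 x + 1 mod 5:
  x = 0: RHS = 1, y in [1, 4]  -> 2 point(s)
  x = 2: RHS = 4, y in [2, 3]  -> 2 point(s)
  x = 4: RHS = 0, y in [0]  -> 1 point(s)
Affine points: 5. Add the point at infinity: total = 6.

#E(F_5) = 6


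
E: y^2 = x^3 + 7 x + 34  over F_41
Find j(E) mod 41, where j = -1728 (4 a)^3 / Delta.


Delta = -16(4 a^3 + 27 b^2) mod 41 = 12
-1728 * (4 a)^3 = -1728 * (4*7)^3 mod 41 = 21
j = 21 * 12^(-1) mod 41 = 12

j = 12 (mod 41)


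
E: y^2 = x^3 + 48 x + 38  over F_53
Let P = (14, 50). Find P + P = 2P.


Doubling: s = (3 x1^2 + a) / (2 y1)
s = (3*14^2 + 48) / (2*50) mod 53 = 0
x3 = s^2 - 2 x1 mod 53 = 0^2 - 2*14 = 25
y3 = s (x1 - x3) - y1 mod 53 = 0 * (14 - 25) - 50 = 3

2P = (25, 3)


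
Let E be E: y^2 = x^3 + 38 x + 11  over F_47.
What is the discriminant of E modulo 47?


4 a^3 + 27 b^2 = 4*38^3 + 27*11^2 = 219488 + 3267 = 222755
Delta = -16 * (222755) = -3564080
Delta mod 47 = 24

Delta = 24 (mod 47)


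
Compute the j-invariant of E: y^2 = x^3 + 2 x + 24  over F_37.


Delta = -16(4 a^3 + 27 b^2) mod 37 = 36
-1728 * (4 a)^3 = -1728 * (4*2)^3 mod 37 = 8
j = 8 * 36^(-1) mod 37 = 29

j = 29 (mod 37)


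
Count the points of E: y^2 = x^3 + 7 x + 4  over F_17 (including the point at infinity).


For each x in F_17, count y with y^2 = x^3 + 7 x + 4 mod 17:
  x = 0: RHS = 4, y in [2, 15]  -> 2 point(s)
  x = 2: RHS = 9, y in [3, 14]  -> 2 point(s)
  x = 3: RHS = 1, y in [1, 16]  -> 2 point(s)
  x = 11: RHS = 1, y in [1, 16]  -> 2 point(s)
  x = 15: RHS = 16, y in [4, 13]  -> 2 point(s)
  x = 16: RHS = 13, y in [8, 9]  -> 2 point(s)
Affine points: 12. Add the point at infinity: total = 13.

#E(F_17) = 13


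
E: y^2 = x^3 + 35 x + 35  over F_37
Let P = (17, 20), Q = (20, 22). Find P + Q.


P != Q, so use the chord formula.
s = (y2 - y1) / (x2 - x1) = (2) / (3) mod 37 = 13
x3 = s^2 - x1 - x2 mod 37 = 13^2 - 17 - 20 = 21
y3 = s (x1 - x3) - y1 mod 37 = 13 * (17 - 21) - 20 = 2

P + Q = (21, 2)


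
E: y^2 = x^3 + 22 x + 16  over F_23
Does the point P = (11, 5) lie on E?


Check whether y^2 = x^3 + 22 x + 16 (mod 23) for (x, y) = (11, 5).
LHS: y^2 = 5^2 mod 23 = 2
RHS: x^3 + 22 x + 16 = 11^3 + 22*11 + 16 mod 23 = 2
LHS = RHS

Yes, on the curve


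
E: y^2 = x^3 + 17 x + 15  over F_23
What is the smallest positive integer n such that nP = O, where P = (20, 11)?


Compute successive multiples of P until we hit O:
  1P = (20, 11)
  2P = (10, 9)
  3P = (5, 15)
  4P = (4, 20)
  5P = (3, 1)
  6P = (13, 8)
  7P = (16, 17)
  8P = (18, 9)
  ... (continuing to 18P)
  18P = O

ord(P) = 18


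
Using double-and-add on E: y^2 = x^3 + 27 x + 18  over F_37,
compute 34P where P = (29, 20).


k = 34 = 100010_2 (binary, LSB first: 010001)
Double-and-add from P = (29, 20):
  bit 0 = 0: acc unchanged = O
  bit 1 = 1: acc = O + (17, 5) = (17, 5)
  bit 2 = 0: acc unchanged = (17, 5)
  bit 3 = 0: acc unchanged = (17, 5)
  bit 4 = 0: acc unchanged = (17, 5)
  bit 5 = 1: acc = (17, 5) + (6, 27) = (18, 34)

34P = (18, 34)


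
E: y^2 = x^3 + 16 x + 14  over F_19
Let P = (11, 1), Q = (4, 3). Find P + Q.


P != Q, so use the chord formula.
s = (y2 - y1) / (x2 - x1) = (2) / (12) mod 19 = 16
x3 = s^2 - x1 - x2 mod 19 = 16^2 - 11 - 4 = 13
y3 = s (x1 - x3) - y1 mod 19 = 16 * (11 - 13) - 1 = 5

P + Q = (13, 5)


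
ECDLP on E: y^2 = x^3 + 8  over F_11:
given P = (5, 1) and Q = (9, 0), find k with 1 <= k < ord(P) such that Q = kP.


Enumerate multiples of P until we hit Q = (9, 0):
  1P = (5, 1)
  2P = (2, 7)
  3P = (8, 5)
  4P = (1, 8)
  5P = (6, 9)
  6P = (9, 0)
Match found at i = 6.

k = 6


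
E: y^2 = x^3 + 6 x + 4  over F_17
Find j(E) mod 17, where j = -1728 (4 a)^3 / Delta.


Delta = -16(4 a^3 + 27 b^2) mod 17 = 4
-1728 * (4 a)^3 = -1728 * (4*6)^3 mod 17 = 1
j = 1 * 4^(-1) mod 17 = 13

j = 13 (mod 17)


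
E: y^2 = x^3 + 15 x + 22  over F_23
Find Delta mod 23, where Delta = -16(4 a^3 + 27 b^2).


4 a^3 + 27 b^2 = 4*15^3 + 27*22^2 = 13500 + 13068 = 26568
Delta = -16 * (26568) = -425088
Delta mod 23 = 21

Delta = 21 (mod 23)


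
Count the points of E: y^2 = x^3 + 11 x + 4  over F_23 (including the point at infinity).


For each x in F_23, count y with y^2 = x^3 + 11 x + 4 mod 23:
  x = 0: RHS = 4, y in [2, 21]  -> 2 point(s)
  x = 1: RHS = 16, y in [4, 19]  -> 2 point(s)
  x = 3: RHS = 18, y in [8, 15]  -> 2 point(s)
  x = 5: RHS = 0, y in [0]  -> 1 point(s)
  x = 8: RHS = 6, y in [11, 12]  -> 2 point(s)
  x = 9: RHS = 4, y in [2, 21]  -> 2 point(s)
  x = 12: RHS = 1, y in [1, 22]  -> 2 point(s)
  x = 14: RHS = 4, y in [2, 21]  -> 2 point(s)
  x = 15: RHS = 2, y in [5, 18]  -> 2 point(s)
  x = 18: RHS = 8, y in [10, 13]  -> 2 point(s)
  x = 20: RHS = 13, y in [6, 17]  -> 2 point(s)
Affine points: 21. Add the point at infinity: total = 22.

#E(F_23) = 22


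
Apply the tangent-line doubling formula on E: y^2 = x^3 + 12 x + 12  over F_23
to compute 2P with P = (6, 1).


Doubling: s = (3 x1^2 + a) / (2 y1)
s = (3*6^2 + 12) / (2*1) mod 23 = 14
x3 = s^2 - 2 x1 mod 23 = 14^2 - 2*6 = 0
y3 = s (x1 - x3) - y1 mod 23 = 14 * (6 - 0) - 1 = 14

2P = (0, 14)


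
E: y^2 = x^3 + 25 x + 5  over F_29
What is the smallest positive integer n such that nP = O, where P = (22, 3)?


Compute successive multiples of P until we hit O:
  1P = (22, 3)
  2P = (27, 18)
  3P = (18, 9)
  4P = (13, 27)
  5P = (14, 24)
  6P = (23, 25)
  7P = (4, 16)
  8P = (2, 18)
  ... (continuing to 35P)
  35P = O

ord(P) = 35


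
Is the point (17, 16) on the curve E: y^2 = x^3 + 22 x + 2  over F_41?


Check whether y^2 = x^3 + 22 x + 2 (mod 41) for (x, y) = (17, 16).
LHS: y^2 = 16^2 mod 41 = 10
RHS: x^3 + 22 x + 2 = 17^3 + 22*17 + 2 mod 41 = 0
LHS != RHS

No, not on the curve


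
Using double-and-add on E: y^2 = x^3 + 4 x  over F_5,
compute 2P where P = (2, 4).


k = 2 = 10_2 (binary, LSB first: 01)
Double-and-add from P = (2, 4):
  bit 0 = 0: acc unchanged = O
  bit 1 = 1: acc = O + (0, 0) = (0, 0)

2P = (0, 0)


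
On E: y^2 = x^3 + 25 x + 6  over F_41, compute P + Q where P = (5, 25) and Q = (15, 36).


P != Q, so use the chord formula.
s = (y2 - y1) / (x2 - x1) = (11) / (10) mod 41 = 38
x3 = s^2 - x1 - x2 mod 41 = 38^2 - 5 - 15 = 30
y3 = s (x1 - x3) - y1 mod 41 = 38 * (5 - 30) - 25 = 9

P + Q = (30, 9)


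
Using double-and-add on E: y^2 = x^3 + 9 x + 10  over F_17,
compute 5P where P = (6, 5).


k = 5 = 101_2 (binary, LSB first: 101)
Double-and-add from P = (6, 5):
  bit 0 = 1: acc = O + (6, 5) = (6, 5)
  bit 1 = 0: acc unchanged = (6, 5)
  bit 2 = 1: acc = (6, 5) + (15, 16) = (4, 5)

5P = (4, 5)


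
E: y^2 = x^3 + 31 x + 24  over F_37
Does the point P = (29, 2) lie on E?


Check whether y^2 = x^3 + 31 x + 24 (mod 37) for (x, y) = (29, 2).
LHS: y^2 = 2^2 mod 37 = 4
RHS: x^3 + 31 x + 24 = 29^3 + 31*29 + 24 mod 37 = 4
LHS = RHS

Yes, on the curve


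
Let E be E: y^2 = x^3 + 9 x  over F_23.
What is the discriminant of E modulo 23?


4 a^3 + 27 b^2 = 4*9^3 + 27*0^2 = 2916 + 0 = 2916
Delta = -16 * (2916) = -46656
Delta mod 23 = 11

Delta = 11 (mod 23)


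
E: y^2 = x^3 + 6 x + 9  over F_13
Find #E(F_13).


For each x in F_13, count y with y^2 = x^3 + 6 x + 9 mod 13:
  x = 0: RHS = 9, y in [3, 10]  -> 2 point(s)
  x = 1: RHS = 3, y in [4, 9]  -> 2 point(s)
  x = 2: RHS = 3, y in [4, 9]  -> 2 point(s)
  x = 6: RHS = 1, y in [1, 12]  -> 2 point(s)
  x = 7: RHS = 4, y in [2, 11]  -> 2 point(s)
  x = 8: RHS = 10, y in [6, 7]  -> 2 point(s)
  x = 9: RHS = 12, y in [5, 8]  -> 2 point(s)
  x = 10: RHS = 3, y in [4, 9]  -> 2 point(s)
Affine points: 16. Add the point at infinity: total = 17.

#E(F_13) = 17


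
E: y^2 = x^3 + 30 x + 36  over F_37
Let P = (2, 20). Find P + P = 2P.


Doubling: s = (3 x1^2 + a) / (2 y1)
s = (3*2^2 + 30) / (2*20) mod 37 = 14
x3 = s^2 - 2 x1 mod 37 = 14^2 - 2*2 = 7
y3 = s (x1 - x3) - y1 mod 37 = 14 * (2 - 7) - 20 = 21

2P = (7, 21)


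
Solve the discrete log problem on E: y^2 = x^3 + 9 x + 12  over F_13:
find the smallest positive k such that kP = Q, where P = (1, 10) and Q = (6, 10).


Enumerate multiples of P until we hit Q = (6, 10):
  1P = (1, 10)
  2P = (2, 5)
  3P = (9, 4)
  4P = (6, 10)
Match found at i = 4.

k = 4


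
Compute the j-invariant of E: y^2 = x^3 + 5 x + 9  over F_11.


Delta = -16(4 a^3 + 27 b^2) mod 11 = 7
-1728 * (4 a)^3 = -1728 * (4*5)^3 mod 11 = 8
j = 8 * 7^(-1) mod 11 = 9

j = 9 (mod 11)


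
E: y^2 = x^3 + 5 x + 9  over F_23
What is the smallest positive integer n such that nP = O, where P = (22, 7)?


Compute successive multiples of P until we hit O:
  1P = (22, 7)
  2P = (15, 20)
  3P = (4, 22)
  4P = (6, 18)
  5P = (20, 6)
  6P = (10, 22)
  7P = (17, 4)
  8P = (0, 20)
  ... (continuing to 25P)
  25P = O

ord(P) = 25


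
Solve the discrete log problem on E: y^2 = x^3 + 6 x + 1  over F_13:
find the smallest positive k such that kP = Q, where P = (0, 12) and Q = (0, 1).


Enumerate multiples of P until we hit Q = (0, 1):
  1P = (0, 12)
  2P = (9, 2)
  3P = (7, 3)
  4P = (5, 0)
  5P = (7, 10)
  6P = (9, 11)
  7P = (0, 1)
Match found at i = 7.

k = 7


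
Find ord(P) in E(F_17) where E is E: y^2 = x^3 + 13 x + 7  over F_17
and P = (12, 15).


Compute successive multiples of P until we hit O:
  1P = (12, 15)
  2P = (1, 15)
  3P = (4, 2)
  4P = (14, 3)
  5P = (10, 7)
  6P = (11, 6)
  7P = (7, 13)
  8P = (7, 4)
  ... (continuing to 15P)
  15P = O

ord(P) = 15


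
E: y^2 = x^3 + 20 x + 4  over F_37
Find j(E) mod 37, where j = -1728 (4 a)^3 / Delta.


Delta = -16(4 a^3 + 27 b^2) mod 37 = 13
-1728 * (4 a)^3 = -1728 * (4*20)^3 mod 37 = 8
j = 8 * 13^(-1) mod 37 = 12

j = 12 (mod 37)


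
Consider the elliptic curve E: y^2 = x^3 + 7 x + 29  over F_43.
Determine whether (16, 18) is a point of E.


Check whether y^2 = x^3 + 7 x + 29 (mod 43) for (x, y) = (16, 18).
LHS: y^2 = 18^2 mod 43 = 23
RHS: x^3 + 7 x + 29 = 16^3 + 7*16 + 29 mod 43 = 23
LHS = RHS

Yes, on the curve


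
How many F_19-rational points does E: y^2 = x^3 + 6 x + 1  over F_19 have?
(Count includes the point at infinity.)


For each x in F_19, count y with y^2 = x^3 + 6 x + 1 mod 19:
  x = 0: RHS = 1, y in [1, 18]  -> 2 point(s)
  x = 5: RHS = 4, y in [2, 17]  -> 2 point(s)
  x = 6: RHS = 6, y in [5, 14]  -> 2 point(s)
  x = 7: RHS = 6, y in [5, 14]  -> 2 point(s)
  x = 9: RHS = 5, y in [9, 10]  -> 2 point(s)
  x = 10: RHS = 16, y in [4, 15]  -> 2 point(s)
  x = 11: RHS = 11, y in [7, 12]  -> 2 point(s)
  x = 14: RHS = 17, y in [6, 13]  -> 2 point(s)
  x = 17: RHS = 0, y in [0]  -> 1 point(s)
Affine points: 17. Add the point at infinity: total = 18.

#E(F_19) = 18


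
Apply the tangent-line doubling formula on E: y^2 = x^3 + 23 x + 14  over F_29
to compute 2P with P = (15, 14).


Doubling: s = (3 x1^2 + a) / (2 y1)
s = (3*15^2 + 23) / (2*14) mod 29 = 27
x3 = s^2 - 2 x1 mod 29 = 27^2 - 2*15 = 3
y3 = s (x1 - x3) - y1 mod 29 = 27 * (15 - 3) - 14 = 20

2P = (3, 20)


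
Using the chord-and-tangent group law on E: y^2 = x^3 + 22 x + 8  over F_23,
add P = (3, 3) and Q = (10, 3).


P != Q, so use the chord formula.
s = (y2 - y1) / (x2 - x1) = (0) / (7) mod 23 = 0
x3 = s^2 - x1 - x2 mod 23 = 0^2 - 3 - 10 = 10
y3 = s (x1 - x3) - y1 mod 23 = 0 * (3 - 10) - 3 = 20

P + Q = (10, 20)


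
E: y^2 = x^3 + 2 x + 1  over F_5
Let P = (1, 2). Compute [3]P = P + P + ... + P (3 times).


k = 3 = 11_2 (binary, LSB first: 11)
Double-and-add from P = (1, 2):
  bit 0 = 1: acc = O + (1, 2) = (1, 2)
  bit 1 = 1: acc = (1, 2) + (3, 3) = (0, 1)

3P = (0, 1)


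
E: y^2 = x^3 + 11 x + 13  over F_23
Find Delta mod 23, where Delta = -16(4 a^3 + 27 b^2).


4 a^3 + 27 b^2 = 4*11^3 + 27*13^2 = 5324 + 4563 = 9887
Delta = -16 * (9887) = -158192
Delta mod 23 = 2

Delta = 2 (mod 23)


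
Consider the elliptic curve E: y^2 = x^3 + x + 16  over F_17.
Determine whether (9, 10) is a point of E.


Check whether y^2 = x^3 + 1 x + 16 (mod 17) for (x, y) = (9, 10).
LHS: y^2 = 10^2 mod 17 = 15
RHS: x^3 + 1 x + 16 = 9^3 + 1*9 + 16 mod 17 = 6
LHS != RHS

No, not on the curve


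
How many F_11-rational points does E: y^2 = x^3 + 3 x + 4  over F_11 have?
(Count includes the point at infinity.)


For each x in F_11, count y with y^2 = x^3 + 3 x + 4 mod 11:
  x = 0: RHS = 4, y in [2, 9]  -> 2 point(s)
  x = 4: RHS = 3, y in [5, 6]  -> 2 point(s)
  x = 5: RHS = 1, y in [1, 10]  -> 2 point(s)
  x = 7: RHS = 5, y in [4, 7]  -> 2 point(s)
  x = 8: RHS = 1, y in [1, 10]  -> 2 point(s)
  x = 9: RHS = 1, y in [1, 10]  -> 2 point(s)
  x = 10: RHS = 0, y in [0]  -> 1 point(s)
Affine points: 13. Add the point at infinity: total = 14.

#E(F_11) = 14


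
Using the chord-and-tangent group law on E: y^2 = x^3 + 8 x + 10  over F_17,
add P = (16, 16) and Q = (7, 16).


P != Q, so use the chord formula.
s = (y2 - y1) / (x2 - x1) = (0) / (8) mod 17 = 0
x3 = s^2 - x1 - x2 mod 17 = 0^2 - 16 - 7 = 11
y3 = s (x1 - x3) - y1 mod 17 = 0 * (16 - 11) - 16 = 1

P + Q = (11, 1)


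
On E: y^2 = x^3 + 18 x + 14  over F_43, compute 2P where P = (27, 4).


Doubling: s = (3 x1^2 + a) / (2 y1)
s = (3*27^2 + 18) / (2*4) mod 43 = 23
x3 = s^2 - 2 x1 mod 43 = 23^2 - 2*27 = 2
y3 = s (x1 - x3) - y1 mod 43 = 23 * (27 - 2) - 4 = 12

2P = (2, 12)


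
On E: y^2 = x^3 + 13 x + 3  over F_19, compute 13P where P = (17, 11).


k = 13 = 1101_2 (binary, LSB first: 1011)
Double-and-add from P = (17, 11):
  bit 0 = 1: acc = O + (17, 11) = (17, 11)
  bit 1 = 0: acc unchanged = (17, 11)
  bit 2 = 1: acc = (17, 11) + (12, 5) = (15, 18)
  bit 3 = 1: acc = (15, 18) + (4, 9) = (17, 8)

13P = (17, 8)


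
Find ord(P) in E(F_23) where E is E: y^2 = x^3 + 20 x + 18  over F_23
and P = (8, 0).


Compute successive multiples of P until we hit O:
  1P = (8, 0)
  2P = O

ord(P) = 2


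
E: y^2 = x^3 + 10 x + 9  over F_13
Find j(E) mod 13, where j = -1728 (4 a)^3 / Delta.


Delta = -16(4 a^3 + 27 b^2) mod 13 = 3
-1728 * (4 a)^3 = -1728 * (4*10)^3 mod 13 = 1
j = 1 * 3^(-1) mod 13 = 9

j = 9 (mod 13)


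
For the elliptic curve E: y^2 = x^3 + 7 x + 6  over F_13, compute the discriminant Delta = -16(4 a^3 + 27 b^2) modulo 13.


4 a^3 + 27 b^2 = 4*7^3 + 27*6^2 = 1372 + 972 = 2344
Delta = -16 * (2344) = -37504
Delta mod 13 = 1

Delta = 1 (mod 13)


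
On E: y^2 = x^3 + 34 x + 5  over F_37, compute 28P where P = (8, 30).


k = 28 = 11100_2 (binary, LSB first: 00111)
Double-and-add from P = (8, 30):
  bit 0 = 0: acc unchanged = O
  bit 1 = 0: acc unchanged = O
  bit 2 = 1: acc = O + (30, 33) = (30, 33)
  bit 3 = 1: acc = (30, 33) + (5, 35) = (1, 15)
  bit 4 = 1: acc = (1, 15) + (18, 14) = (2, 9)

28P = (2, 9)


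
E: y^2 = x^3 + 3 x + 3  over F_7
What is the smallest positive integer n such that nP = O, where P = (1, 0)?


Compute successive multiples of P until we hit O:
  1P = (1, 0)
  2P = O

ord(P) = 2


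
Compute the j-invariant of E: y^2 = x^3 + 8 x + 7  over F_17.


Delta = -16(4 a^3 + 27 b^2) mod 17 = 5
-1728 * (4 a)^3 = -1728 * (4*8)^3 mod 17 = 3
j = 3 * 5^(-1) mod 17 = 4

j = 4 (mod 17)


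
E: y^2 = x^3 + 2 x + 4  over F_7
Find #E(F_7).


For each x in F_7, count y with y^2 = x^3 + 2 x + 4 mod 7:
  x = 0: RHS = 4, y in [2, 5]  -> 2 point(s)
  x = 1: RHS = 0, y in [0]  -> 1 point(s)
  x = 2: RHS = 2, y in [3, 4]  -> 2 point(s)
  x = 3: RHS = 2, y in [3, 4]  -> 2 point(s)
  x = 6: RHS = 1, y in [1, 6]  -> 2 point(s)
Affine points: 9. Add the point at infinity: total = 10.

#E(F_7) = 10


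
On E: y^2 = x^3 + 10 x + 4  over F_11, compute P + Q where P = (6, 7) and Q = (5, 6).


P != Q, so use the chord formula.
s = (y2 - y1) / (x2 - x1) = (10) / (10) mod 11 = 1
x3 = s^2 - x1 - x2 mod 11 = 1^2 - 6 - 5 = 1
y3 = s (x1 - x3) - y1 mod 11 = 1 * (6 - 1) - 7 = 9

P + Q = (1, 9)


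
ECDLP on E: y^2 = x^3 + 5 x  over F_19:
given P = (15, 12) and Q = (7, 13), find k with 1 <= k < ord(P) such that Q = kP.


Enumerate multiples of P until we hit Q = (7, 13):
  1P = (15, 12)
  2P = (17, 1)
  3P = (3, 17)
  4P = (5, 6)
  5P = (10, 10)
  6P = (1, 5)
  7P = (8, 1)
  8P = (7, 6)
  9P = (13, 18)
  10P = (0, 0)
  11P = (13, 1)
  12P = (7, 13)
Match found at i = 12.

k = 12


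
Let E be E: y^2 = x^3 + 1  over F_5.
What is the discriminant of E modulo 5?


4 a^3 + 27 b^2 = 4*0^3 + 27*1^2 = 0 + 27 = 27
Delta = -16 * (27) = -432
Delta mod 5 = 3

Delta = 3 (mod 5)


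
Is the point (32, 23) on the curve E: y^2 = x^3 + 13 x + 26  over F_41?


Check whether y^2 = x^3 + 13 x + 26 (mod 41) for (x, y) = (32, 23).
LHS: y^2 = 23^2 mod 41 = 37
RHS: x^3 + 13 x + 26 = 32^3 + 13*32 + 26 mod 41 = 0
LHS != RHS

No, not on the curve


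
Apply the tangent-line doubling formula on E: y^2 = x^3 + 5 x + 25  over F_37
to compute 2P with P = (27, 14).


Doubling: s = (3 x1^2 + a) / (2 y1)
s = (3*27^2 + 5) / (2*14) mod 37 = 36
x3 = s^2 - 2 x1 mod 37 = 36^2 - 2*27 = 21
y3 = s (x1 - x3) - y1 mod 37 = 36 * (27 - 21) - 14 = 17

2P = (21, 17)


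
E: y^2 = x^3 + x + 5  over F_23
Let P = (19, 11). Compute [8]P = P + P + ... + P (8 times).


k = 8 = 1000_2 (binary, LSB first: 0001)
Double-and-add from P = (19, 11):
  bit 0 = 0: acc unchanged = O
  bit 1 = 0: acc unchanged = O
  bit 2 = 0: acc unchanged = O
  bit 3 = 1: acc = O + (22, 7) = (22, 7)

8P = (22, 7)


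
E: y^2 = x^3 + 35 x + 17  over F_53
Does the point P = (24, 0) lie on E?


Check whether y^2 = x^3 + 35 x + 17 (mod 53) for (x, y) = (24, 0).
LHS: y^2 = 0^2 mod 53 = 0
RHS: x^3 + 35 x + 17 = 24^3 + 35*24 + 17 mod 53 = 0
LHS = RHS

Yes, on the curve


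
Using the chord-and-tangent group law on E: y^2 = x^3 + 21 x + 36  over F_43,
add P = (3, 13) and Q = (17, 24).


P != Q, so use the chord formula.
s = (y2 - y1) / (x2 - x1) = (11) / (14) mod 43 = 10
x3 = s^2 - x1 - x2 mod 43 = 10^2 - 3 - 17 = 37
y3 = s (x1 - x3) - y1 mod 43 = 10 * (3 - 37) - 13 = 34

P + Q = (37, 34)


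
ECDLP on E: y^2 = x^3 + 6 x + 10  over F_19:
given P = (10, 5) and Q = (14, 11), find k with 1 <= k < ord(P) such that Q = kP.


Enumerate multiples of P until we hit Q = (14, 11):
  1P = (10, 5)
  2P = (15, 13)
  3P = (11, 1)
  4P = (14, 11)
Match found at i = 4.

k = 4


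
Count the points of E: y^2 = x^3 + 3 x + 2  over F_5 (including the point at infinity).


For each x in F_5, count y with y^2 = x^3 + 3 x + 2 mod 5:
  x = 1: RHS = 1, y in [1, 4]  -> 2 point(s)
  x = 2: RHS = 1, y in [1, 4]  -> 2 point(s)
Affine points: 4. Add the point at infinity: total = 5.

#E(F_5) = 5


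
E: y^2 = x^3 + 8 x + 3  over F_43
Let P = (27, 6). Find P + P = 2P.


Doubling: s = (3 x1^2 + a) / (2 y1)
s = (3*27^2 + 8) / (2*6) mod 43 = 36
x3 = s^2 - 2 x1 mod 43 = 36^2 - 2*27 = 38
y3 = s (x1 - x3) - y1 mod 43 = 36 * (27 - 38) - 6 = 28

2P = (38, 28)


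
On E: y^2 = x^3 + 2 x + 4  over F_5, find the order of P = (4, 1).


Compute successive multiples of P until we hit O:
  1P = (4, 1)
  2P = (2, 4)
  3P = (0, 3)
  4P = (0, 2)
  5P = (2, 1)
  6P = (4, 4)
  7P = O

ord(P) = 7


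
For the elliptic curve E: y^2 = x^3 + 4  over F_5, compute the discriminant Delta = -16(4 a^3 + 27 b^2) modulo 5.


4 a^3 + 27 b^2 = 4*0^3 + 27*4^2 = 0 + 432 = 432
Delta = -16 * (432) = -6912
Delta mod 5 = 3

Delta = 3 (mod 5)


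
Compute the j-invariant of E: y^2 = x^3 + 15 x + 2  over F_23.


Delta = -16(4 a^3 + 27 b^2) mod 23 = 13
-1728 * (4 a)^3 = -1728 * (4*15)^3 mod 23 = 2
j = 2 * 13^(-1) mod 23 = 9

j = 9 (mod 23)


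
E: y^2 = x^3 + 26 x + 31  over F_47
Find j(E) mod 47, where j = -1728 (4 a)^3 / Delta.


Delta = -16(4 a^3 + 27 b^2) mod 47 = 33
-1728 * (4 a)^3 = -1728 * (4*26)^3 mod 47 = 2
j = 2 * 33^(-1) mod 47 = 20

j = 20 (mod 47)


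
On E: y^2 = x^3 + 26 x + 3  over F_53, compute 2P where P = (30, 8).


Doubling: s = (3 x1^2 + a) / (2 y1)
s = (3*30^2 + 26) / (2*8) mod 53 = 18
x3 = s^2 - 2 x1 mod 53 = 18^2 - 2*30 = 52
y3 = s (x1 - x3) - y1 mod 53 = 18 * (30 - 52) - 8 = 20

2P = (52, 20)


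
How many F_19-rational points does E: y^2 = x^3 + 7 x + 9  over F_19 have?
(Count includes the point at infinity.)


For each x in F_19, count y with y^2 = x^3 + 7 x + 9 mod 19:
  x = 0: RHS = 9, y in [3, 16]  -> 2 point(s)
  x = 1: RHS = 17, y in [6, 13]  -> 2 point(s)
  x = 3: RHS = 0, y in [0]  -> 1 point(s)
  x = 4: RHS = 6, y in [5, 14]  -> 2 point(s)
  x = 5: RHS = 17, y in [6, 13]  -> 2 point(s)
  x = 6: RHS = 1, y in [1, 18]  -> 2 point(s)
  x = 8: RHS = 7, y in [8, 11]  -> 2 point(s)
  x = 11: RHS = 11, y in [7, 12]  -> 2 point(s)
  x = 12: RHS = 16, y in [4, 15]  -> 2 point(s)
  x = 13: RHS = 17, y in [6, 13]  -> 2 point(s)
  x = 14: RHS = 1, y in [1, 18]  -> 2 point(s)
  x = 17: RHS = 6, y in [5, 14]  -> 2 point(s)
  x = 18: RHS = 1, y in [1, 18]  -> 2 point(s)
Affine points: 25. Add the point at infinity: total = 26.

#E(F_19) = 26


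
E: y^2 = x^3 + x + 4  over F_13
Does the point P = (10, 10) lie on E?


Check whether y^2 = x^3 + 1 x + 4 (mod 13) for (x, y) = (10, 10).
LHS: y^2 = 10^2 mod 13 = 9
RHS: x^3 + 1 x + 4 = 10^3 + 1*10 + 4 mod 13 = 0
LHS != RHS

No, not on the curve


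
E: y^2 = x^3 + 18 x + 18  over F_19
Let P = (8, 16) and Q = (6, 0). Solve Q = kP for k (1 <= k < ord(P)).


Enumerate multiples of P until we hit Q = (6, 0):
  1P = (8, 16)
  2P = (12, 10)
  3P = (6, 0)
Match found at i = 3.

k = 3


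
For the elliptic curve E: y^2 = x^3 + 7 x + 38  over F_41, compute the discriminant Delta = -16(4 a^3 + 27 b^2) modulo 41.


4 a^3 + 27 b^2 = 4*7^3 + 27*38^2 = 1372 + 38988 = 40360
Delta = -16 * (40360) = -645760
Delta mod 41 = 31

Delta = 31 (mod 41)


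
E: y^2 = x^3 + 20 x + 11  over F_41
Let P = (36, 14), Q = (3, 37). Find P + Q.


P != Q, so use the chord formula.
s = (y2 - y1) / (x2 - x1) = (23) / (8) mod 41 = 8
x3 = s^2 - x1 - x2 mod 41 = 8^2 - 36 - 3 = 25
y3 = s (x1 - x3) - y1 mod 41 = 8 * (36 - 25) - 14 = 33

P + Q = (25, 33)


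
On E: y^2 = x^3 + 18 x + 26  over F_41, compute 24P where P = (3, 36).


k = 24 = 11000_2 (binary, LSB first: 00011)
Double-and-add from P = (3, 36):
  bit 0 = 0: acc unchanged = O
  bit 1 = 0: acc unchanged = O
  bit 2 = 0: acc unchanged = O
  bit 3 = 1: acc = O + (23, 26) = (23, 26)
  bit 4 = 1: acc = (23, 26) + (18, 14) = (32, 18)

24P = (32, 18)


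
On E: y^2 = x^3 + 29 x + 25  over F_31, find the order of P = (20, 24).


Compute successive multiples of P until we hit O:
  1P = (20, 24)
  2P = (0, 5)
  3P = (25, 10)
  4P = (5, 27)
  5P = (11, 30)
  6P = (28, 2)
  7P = (8, 5)
  8P = (4, 22)
  ... (continuing to 22P)
  22P = O

ord(P) = 22


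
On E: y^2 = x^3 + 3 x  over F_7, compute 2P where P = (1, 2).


Doubling: s = (3 x1^2 + a) / (2 y1)
s = (3*1^2 + 3) / (2*2) mod 7 = 5
x3 = s^2 - 2 x1 mod 7 = 5^2 - 2*1 = 2
y3 = s (x1 - x3) - y1 mod 7 = 5 * (1 - 2) - 2 = 0

2P = (2, 0)


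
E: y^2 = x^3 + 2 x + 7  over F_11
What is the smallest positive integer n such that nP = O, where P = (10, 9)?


Compute successive multiples of P until we hit O:
  1P = (10, 9)
  2P = (7, 1)
  3P = (6, 9)
  4P = (6, 2)
  5P = (7, 10)
  6P = (10, 2)
  7P = O

ord(P) = 7


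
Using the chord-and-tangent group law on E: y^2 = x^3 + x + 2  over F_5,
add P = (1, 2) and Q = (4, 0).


P != Q, so use the chord formula.
s = (y2 - y1) / (x2 - x1) = (3) / (3) mod 5 = 1
x3 = s^2 - x1 - x2 mod 5 = 1^2 - 1 - 4 = 1
y3 = s (x1 - x3) - y1 mod 5 = 1 * (1 - 1) - 2 = 3

P + Q = (1, 3)


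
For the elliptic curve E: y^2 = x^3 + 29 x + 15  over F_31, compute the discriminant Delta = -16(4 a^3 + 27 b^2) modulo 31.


4 a^3 + 27 b^2 = 4*29^3 + 27*15^2 = 97556 + 6075 = 103631
Delta = -16 * (103631) = -1658096
Delta mod 31 = 1

Delta = 1 (mod 31)


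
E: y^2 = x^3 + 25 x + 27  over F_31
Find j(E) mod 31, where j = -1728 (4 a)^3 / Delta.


Delta = -16(4 a^3 + 27 b^2) mod 31 = 30
-1728 * (4 a)^3 = -1728 * (4*25)^3 mod 31 = 16
j = 16 * 30^(-1) mod 31 = 15

j = 15 (mod 31)


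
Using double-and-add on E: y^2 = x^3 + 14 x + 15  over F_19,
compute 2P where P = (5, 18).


k = 2 = 10_2 (binary, LSB first: 01)
Double-and-add from P = (5, 18):
  bit 0 = 0: acc unchanged = O
  bit 1 = 1: acc = O + (18, 0) = (18, 0)

2P = (18, 0)


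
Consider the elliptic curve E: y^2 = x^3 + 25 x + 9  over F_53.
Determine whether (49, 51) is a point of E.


Check whether y^2 = x^3 + 25 x + 9 (mod 53) for (x, y) = (49, 51).
LHS: y^2 = 51^2 mod 53 = 4
RHS: x^3 + 25 x + 9 = 49^3 + 25*49 + 9 mod 53 = 4
LHS = RHS

Yes, on the curve


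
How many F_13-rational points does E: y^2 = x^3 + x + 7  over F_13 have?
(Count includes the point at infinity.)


For each x in F_13, count y with y^2 = x^3 + 1 x + 7 mod 13:
  x = 1: RHS = 9, y in [3, 10]  -> 2 point(s)
  x = 2: RHS = 4, y in [2, 11]  -> 2 point(s)
  x = 4: RHS = 10, y in [6, 7]  -> 2 point(s)
  x = 9: RHS = 4, y in [2, 11]  -> 2 point(s)
  x = 10: RHS = 3, y in [4, 9]  -> 2 point(s)
  x = 11: RHS = 10, y in [6, 7]  -> 2 point(s)
Affine points: 12. Add the point at infinity: total = 13.

#E(F_13) = 13


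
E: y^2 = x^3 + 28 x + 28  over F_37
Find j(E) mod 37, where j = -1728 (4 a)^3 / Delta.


Delta = -16(4 a^3 + 27 b^2) mod 37 = 9
-1728 * (4 a)^3 = -1728 * (4*28)^3 mod 37 = 11
j = 11 * 9^(-1) mod 37 = 30

j = 30 (mod 37)


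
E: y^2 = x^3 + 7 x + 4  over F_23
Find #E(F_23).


For each x in F_23, count y with y^2 = x^3 + 7 x + 4 mod 23:
  x = 0: RHS = 4, y in [2, 21]  -> 2 point(s)
  x = 1: RHS = 12, y in [9, 14]  -> 2 point(s)
  x = 2: RHS = 3, y in [7, 16]  -> 2 point(s)
  x = 3: RHS = 6, y in [11, 12]  -> 2 point(s)
  x = 4: RHS = 4, y in [2, 21]  -> 2 point(s)
  x = 5: RHS = 3, y in [7, 16]  -> 2 point(s)
  x = 6: RHS = 9, y in [3, 20]  -> 2 point(s)
  x = 10: RHS = 16, y in [4, 19]  -> 2 point(s)
  x = 11: RHS = 9, y in [3, 20]  -> 2 point(s)
  x = 16: RHS = 3, y in [7, 16]  -> 2 point(s)
  x = 19: RHS = 4, y in [2, 21]  -> 2 point(s)
  x = 20: RHS = 2, y in [5, 18]  -> 2 point(s)
Affine points: 24. Add the point at infinity: total = 25.

#E(F_23) = 25


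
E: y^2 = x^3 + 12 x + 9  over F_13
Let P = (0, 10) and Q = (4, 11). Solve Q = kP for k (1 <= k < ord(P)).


Enumerate multiples of P until we hit Q = (4, 11):
  1P = (0, 10)
  2P = (4, 11)
Match found at i = 2.

k = 2


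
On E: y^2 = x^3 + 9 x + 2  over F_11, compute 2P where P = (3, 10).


k = 2 = 10_2 (binary, LSB first: 01)
Double-and-add from P = (3, 10):
  bit 0 = 0: acc unchanged = O
  bit 1 = 1: acc = O + (10, 6) = (10, 6)

2P = (10, 6)


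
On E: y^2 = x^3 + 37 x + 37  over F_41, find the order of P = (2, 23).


Compute successive multiples of P until we hit O:
  1P = (2, 23)
  2P = (33, 34)
  3P = (15, 20)
  4P = (34, 38)
  5P = (26, 17)
  6P = (31, 15)
  7P = (13, 38)
  8P = (16, 25)
  ... (continuing to 38P)
  38P = O

ord(P) = 38


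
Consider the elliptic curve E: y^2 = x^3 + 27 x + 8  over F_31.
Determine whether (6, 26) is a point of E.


Check whether y^2 = x^3 + 27 x + 8 (mod 31) for (x, y) = (6, 26).
LHS: y^2 = 26^2 mod 31 = 25
RHS: x^3 + 27 x + 8 = 6^3 + 27*6 + 8 mod 31 = 14
LHS != RHS

No, not on the curve


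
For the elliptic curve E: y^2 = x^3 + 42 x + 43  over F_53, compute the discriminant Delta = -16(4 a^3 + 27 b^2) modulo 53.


4 a^3 + 27 b^2 = 4*42^3 + 27*43^2 = 296352 + 49923 = 346275
Delta = -16 * (346275) = -5540400
Delta mod 53 = 8

Delta = 8 (mod 53)


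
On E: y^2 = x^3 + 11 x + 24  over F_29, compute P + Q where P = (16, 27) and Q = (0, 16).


P != Q, so use the chord formula.
s = (y2 - y1) / (x2 - x1) = (18) / (13) mod 29 = 17
x3 = s^2 - x1 - x2 mod 29 = 17^2 - 16 - 0 = 12
y3 = s (x1 - x3) - y1 mod 29 = 17 * (16 - 12) - 27 = 12

P + Q = (12, 12)


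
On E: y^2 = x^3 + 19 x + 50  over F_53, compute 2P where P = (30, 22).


Doubling: s = (3 x1^2 + a) / (2 y1)
s = (3*30^2 + 19) / (2*22) mod 53 = 10
x3 = s^2 - 2 x1 mod 53 = 10^2 - 2*30 = 40
y3 = s (x1 - x3) - y1 mod 53 = 10 * (30 - 40) - 22 = 37

2P = (40, 37)


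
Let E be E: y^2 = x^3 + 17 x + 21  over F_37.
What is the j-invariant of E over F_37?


Delta = -16(4 a^3 + 27 b^2) mod 37 = 32
-1728 * (4 a)^3 = -1728 * (4*17)^3 mod 37 = 29
j = 29 * 32^(-1) mod 37 = 9

j = 9 (mod 37)


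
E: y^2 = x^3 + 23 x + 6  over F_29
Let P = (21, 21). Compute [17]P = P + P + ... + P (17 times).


k = 17 = 10001_2 (binary, LSB first: 10001)
Double-and-add from P = (21, 21):
  bit 0 = 1: acc = O + (21, 21) = (21, 21)
  bit 1 = 0: acc unchanged = (21, 21)
  bit 2 = 0: acc unchanged = (21, 21)
  bit 3 = 0: acc unchanged = (21, 21)
  bit 4 = 1: acc = (21, 21) + (16, 2) = (25, 16)

17P = (25, 16)


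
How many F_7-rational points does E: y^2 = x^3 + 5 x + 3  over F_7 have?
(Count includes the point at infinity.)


For each x in F_7, count y with y^2 = x^3 + 5 x + 3 mod 7:
  x = 1: RHS = 2, y in [3, 4]  -> 2 point(s)
  x = 2: RHS = 0, y in [0]  -> 1 point(s)
  x = 6: RHS = 4, y in [2, 5]  -> 2 point(s)
Affine points: 5. Add the point at infinity: total = 6.

#E(F_7) = 6


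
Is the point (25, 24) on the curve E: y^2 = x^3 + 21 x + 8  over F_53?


Check whether y^2 = x^3 + 21 x + 8 (mod 53) for (x, y) = (25, 24).
LHS: y^2 = 24^2 mod 53 = 46
RHS: x^3 + 21 x + 8 = 25^3 + 21*25 + 8 mod 53 = 46
LHS = RHS

Yes, on the curve


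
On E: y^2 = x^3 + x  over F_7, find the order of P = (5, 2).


Compute successive multiples of P until we hit O:
  1P = (5, 2)
  2P = (1, 4)
  3P = (3, 4)
  4P = (0, 0)
  5P = (3, 3)
  6P = (1, 3)
  7P = (5, 5)
  8P = O

ord(P) = 8


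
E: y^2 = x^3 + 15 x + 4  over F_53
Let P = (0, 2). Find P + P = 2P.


Doubling: s = (3 x1^2 + a) / (2 y1)
s = (3*0^2 + 15) / (2*2) mod 53 = 17
x3 = s^2 - 2 x1 mod 53 = 17^2 - 2*0 = 24
y3 = s (x1 - x3) - y1 mod 53 = 17 * (0 - 24) - 2 = 14

2P = (24, 14)


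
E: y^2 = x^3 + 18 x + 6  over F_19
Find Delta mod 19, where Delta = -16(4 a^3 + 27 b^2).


4 a^3 + 27 b^2 = 4*18^3 + 27*6^2 = 23328 + 972 = 24300
Delta = -16 * (24300) = -388800
Delta mod 19 = 16

Delta = 16 (mod 19)


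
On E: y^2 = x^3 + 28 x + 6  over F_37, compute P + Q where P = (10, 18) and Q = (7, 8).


P != Q, so use the chord formula.
s = (y2 - y1) / (x2 - x1) = (27) / (34) mod 37 = 28
x3 = s^2 - x1 - x2 mod 37 = 28^2 - 10 - 7 = 27
y3 = s (x1 - x3) - y1 mod 37 = 28 * (10 - 27) - 18 = 24

P + Q = (27, 24)


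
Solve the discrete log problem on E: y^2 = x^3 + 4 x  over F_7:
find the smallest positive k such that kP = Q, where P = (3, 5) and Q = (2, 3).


Enumerate multiples of P until we hit Q = (2, 3):
  1P = (3, 5)
  2P = (2, 3)
Match found at i = 2.

k = 2


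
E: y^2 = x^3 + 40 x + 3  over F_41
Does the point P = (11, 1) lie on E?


Check whether y^2 = x^3 + 40 x + 3 (mod 41) for (x, y) = (11, 1).
LHS: y^2 = 1^2 mod 41 = 1
RHS: x^3 + 40 x + 3 = 11^3 + 40*11 + 3 mod 41 = 11
LHS != RHS

No, not on the curve


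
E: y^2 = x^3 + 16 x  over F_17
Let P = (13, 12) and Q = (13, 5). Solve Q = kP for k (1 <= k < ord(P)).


Enumerate multiples of P until we hit Q = (13, 5):
  1P = (13, 12)
  2P = (0, 0)
  3P = (13, 5)
Match found at i = 3.

k = 3


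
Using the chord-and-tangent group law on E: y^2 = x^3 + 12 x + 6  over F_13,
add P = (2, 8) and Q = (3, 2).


P != Q, so use the chord formula.
s = (y2 - y1) / (x2 - x1) = (7) / (1) mod 13 = 7
x3 = s^2 - x1 - x2 mod 13 = 7^2 - 2 - 3 = 5
y3 = s (x1 - x3) - y1 mod 13 = 7 * (2 - 5) - 8 = 10

P + Q = (5, 10)
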